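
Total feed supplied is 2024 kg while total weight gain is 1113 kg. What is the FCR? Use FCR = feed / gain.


FCR = feed consumed / weight gained
FCR = 2024 kg / 1113 kg = 1.81851

1.81851


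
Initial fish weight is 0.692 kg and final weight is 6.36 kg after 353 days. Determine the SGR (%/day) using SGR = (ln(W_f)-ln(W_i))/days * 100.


ln(W_f) = ln(6.36) = 1.8500284
ln(W_i) = ln(0.692) = -0.36816932
ln(W_f) - ln(W_i) = 1.8500284 - -0.36816932 = 2.2181977
SGR = 2.2181977 / 353 * 100 = 0.628385 %/day

0.628385 %/day


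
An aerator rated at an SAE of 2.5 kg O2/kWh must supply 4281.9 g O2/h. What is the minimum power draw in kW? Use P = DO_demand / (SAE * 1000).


SAE in g O2/kWh = 2.5 * 1000 = 2500 g/kWh
P = DO_demand / SAE_g = 4281.9 / 2500 = 1.71276 kW

1.71276 kW


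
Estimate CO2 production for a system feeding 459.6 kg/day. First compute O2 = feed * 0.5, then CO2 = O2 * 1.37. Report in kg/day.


O2 = 459.6 * 0.5 = 229.8
CO2 = 229.8 * 1.37 = 314.826

314.826 kg/day


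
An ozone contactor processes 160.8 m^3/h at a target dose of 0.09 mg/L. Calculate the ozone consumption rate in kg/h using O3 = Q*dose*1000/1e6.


O3 demand (mg/h) = Q * dose * 1000 = 160.8 * 0.09 * 1000 = 14472 mg/h
Convert mg to kg: 14472 / 1e6 = 0.014472 kg/h

0.014472 kg/h


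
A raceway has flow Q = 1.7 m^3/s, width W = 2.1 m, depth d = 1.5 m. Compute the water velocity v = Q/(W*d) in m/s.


Cross-sectional area = W * d = 2.1 * 1.5 = 3.15 m^2
Velocity = Q / A = 1.7 / 3.15 = 0.539683 m/s

0.539683 m/s


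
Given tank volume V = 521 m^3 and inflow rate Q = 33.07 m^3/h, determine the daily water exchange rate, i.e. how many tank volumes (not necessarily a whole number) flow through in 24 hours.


Daily flow volume = 33.07 m^3/h * 24 h = 793.68 m^3/day
Exchanges = daily flow / tank volume = 793.68 / 521 = 1.52338 exchanges/day

1.52338 exchanges/day


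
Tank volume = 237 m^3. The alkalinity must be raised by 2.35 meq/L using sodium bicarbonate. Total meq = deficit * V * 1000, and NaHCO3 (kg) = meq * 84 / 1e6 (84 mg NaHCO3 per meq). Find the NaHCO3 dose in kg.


Tank volume in L = 237 m^3 * 1000 = 237000 L
Total meq required = 2.35 meq/L * 237000 L = 556950 meq
NaHCO3 mass = 556950 meq * 84 mg/meq / 1e6 = 46.7838 kg

46.7838 kg


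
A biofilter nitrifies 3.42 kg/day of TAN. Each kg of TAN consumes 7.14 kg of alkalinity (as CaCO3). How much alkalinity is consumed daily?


Alkalinity factor: 7.14 kg CaCO3 consumed per kg TAN nitrified
alk = 3.42 kg TAN * 7.14 = 24.4188 kg CaCO3/day

24.4188 kg CaCO3/day


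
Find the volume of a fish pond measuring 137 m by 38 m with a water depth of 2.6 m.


Base area = L * W = 137 * 38 = 5206 m^2
Volume = area * depth = 5206 * 2.6 = 13535.6 m^3

13535.6 m^3


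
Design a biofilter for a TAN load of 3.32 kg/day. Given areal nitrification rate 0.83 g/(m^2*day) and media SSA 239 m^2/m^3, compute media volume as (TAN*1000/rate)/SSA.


A = 3.32*1000 / 0.83 = 4000 m^2
V = 4000 / 239 = 16.7364

16.7364 m^3


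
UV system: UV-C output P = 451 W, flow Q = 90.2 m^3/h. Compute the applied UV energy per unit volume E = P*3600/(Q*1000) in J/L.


Energy delivered per hour = 451 W * 3600 s = 1623600 J/h
Volume treated per hour = 90.2 m^3/h * 1000 = 90200 L/h
dose = 1623600 / 90200 = 18 J/L

18 J/L


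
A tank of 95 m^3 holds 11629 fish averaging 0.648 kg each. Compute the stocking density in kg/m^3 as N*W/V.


Total biomass = 11629 fish * 0.648 kg = 7535.592 kg
Density = total biomass / volume = 7535.592 / 95 = 79.322 kg/m^3

79.322 kg/m^3


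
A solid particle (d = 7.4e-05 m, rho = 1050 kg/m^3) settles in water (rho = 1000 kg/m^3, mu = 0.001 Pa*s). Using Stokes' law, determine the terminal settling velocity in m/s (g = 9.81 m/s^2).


Density difference: rho_p - rho_f = 1050 - 1000 = 50 kg/m^3
d^2 = (7.4e-05)^2 = 5.476e-09 m^2
Numerator = (rho_p - rho_f) * g * d^2 = 50 * 9.81 * 5.476e-09 = 2.685978e-06
Denominator = 18 * mu = 18 * 0.001 = 0.018
v_s = 2.685978e-06 / 0.018 = 1.49221e-04 m/s
Check: Re = rho_f * v_s * d / mu = 1000 * 1.49221e-04 * 7.4e-05 / 0.001 = 0.011 < 1, so Stokes' law applies.

1.49221e-04 m/s


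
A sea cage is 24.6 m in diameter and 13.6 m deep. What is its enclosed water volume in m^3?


r = d/2 = 24.6/2 = 12.3 m
Base area = pi*r^2 = pi*12.3^2 = 475.29155 m^2
Volume = 475.29155 * 13.6 = 6463.97 m^3

6463.97 m^3


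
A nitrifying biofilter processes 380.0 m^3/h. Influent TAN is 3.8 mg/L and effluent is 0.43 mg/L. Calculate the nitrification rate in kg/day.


Concentration drop: TAN_in - TAN_out = 3.8 - 0.43 = 3.37 mg/L
Hourly TAN removed = Q * dTAN = 380.0 m^3/h * 3.37 mg/L = 1280.6 g/h  (m^3/h * mg/L = g/h)
Daily TAN removed = 1280.6 * 24 = 30734.4 g/day
Convert to kg/day: 30734.4 / 1000 = 30.7344 kg/day

30.7344 kg/day


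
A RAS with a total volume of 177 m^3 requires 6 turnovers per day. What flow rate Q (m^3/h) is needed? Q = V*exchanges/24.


Daily recirculation volume = 177 m^3 * 6 = 1062 m^3/day
Flow rate Q = daily volume / 24 h = 1062 / 24 = 44.25 m^3/h

44.25 m^3/h


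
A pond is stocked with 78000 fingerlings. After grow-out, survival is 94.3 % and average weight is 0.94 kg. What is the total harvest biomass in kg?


Survivors = 78000 * 94.3/100 = 73554 fish
Harvest biomass = survivors * W_f = 73554 * 0.94 = 69140.76 kg

69140.76 kg


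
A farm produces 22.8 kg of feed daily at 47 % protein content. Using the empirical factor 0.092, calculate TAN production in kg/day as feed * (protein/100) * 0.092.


Protein in feed = 22.8 * 47/100 = 10.716 kg/day
TAN = protein * 0.092 = 10.716 * 0.092 = 0.985872 kg/day

0.985872 kg/day


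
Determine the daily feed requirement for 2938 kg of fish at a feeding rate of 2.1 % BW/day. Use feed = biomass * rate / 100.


Feeding rate fraction = 2.1% / 100 = 0.021
Daily feed = 2938 kg * 0.021 = 61.698 kg/day

61.698 kg/day


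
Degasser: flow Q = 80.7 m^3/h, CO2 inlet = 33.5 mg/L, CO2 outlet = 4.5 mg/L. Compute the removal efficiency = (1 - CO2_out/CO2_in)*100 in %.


CO2_out / CO2_in = 4.5 / 33.5 = 0.13432836
Fraction remaining = 0.13432836
efficiency = (1 - 0.13432836) * 100 = 86.5672 %

86.5672 %


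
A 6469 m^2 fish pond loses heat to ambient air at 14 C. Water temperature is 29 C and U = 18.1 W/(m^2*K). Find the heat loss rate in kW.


Temperature difference dT = 29 - 14 = 15 K
Heat loss (W) = U * A * dT = 18.1 * 6469 * 15 = 1756333.5 W
Convert to kW: 1756333.5 / 1000 = 1756.3335 kW

1756.3335 kW


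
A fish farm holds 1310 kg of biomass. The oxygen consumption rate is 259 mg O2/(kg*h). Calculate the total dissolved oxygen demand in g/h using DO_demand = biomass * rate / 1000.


Total O2 consumption (mg/h) = 1310 kg * 259 mg/(kg*h) = 339290 mg/h
Convert to g/h: 339290 / 1000 = 339.29 g/h

339.29 g/h


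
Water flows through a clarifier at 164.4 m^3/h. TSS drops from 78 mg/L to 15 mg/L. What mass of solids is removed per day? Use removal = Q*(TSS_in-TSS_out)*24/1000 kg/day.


Concentration drop: TSS_in - TSS_out = 78 - 15 = 63 mg/L
Hourly solids removed = Q * dTSS = 164.4 m^3/h * 63 mg/L = 10357.2 g/h  (m^3/h * mg/L = g/h)
Daily solids removed = 10357.2 * 24 = 248572.8 g/day
Convert g to kg: 248572.8 / 1000 = 248.5728 kg/day

248.5728 kg/day


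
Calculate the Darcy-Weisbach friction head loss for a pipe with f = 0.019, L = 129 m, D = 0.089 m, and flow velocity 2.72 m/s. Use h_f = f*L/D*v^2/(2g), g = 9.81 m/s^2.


v^2 = 2.72^2 = 7.3984 m^2/s^2
L/D = 129/0.089 = 1449.4382
h_f = f*(L/D)*v^2/(2g) = 0.019 * 1449.4382 * 7.3984 / 19.62 = 10.3847 m

10.3847 m


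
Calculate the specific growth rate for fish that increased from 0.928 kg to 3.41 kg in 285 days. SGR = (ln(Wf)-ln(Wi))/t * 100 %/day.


ln(W_f) = ln(3.41) = 1.2267123
ln(W_i) = ln(0.928) = -0.074723546
ln(W_f) - ln(W_i) = 1.2267123 - -0.074723546 = 1.3014358
SGR = 1.3014358 / 285 * 100 = 0.456644 %/day

0.456644 %/day


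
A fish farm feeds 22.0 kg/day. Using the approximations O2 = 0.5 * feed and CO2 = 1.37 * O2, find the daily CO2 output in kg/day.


O2 = 22.0 * 0.5 = 11
CO2 = 11 * 1.37 = 15.07

15.07 kg/day


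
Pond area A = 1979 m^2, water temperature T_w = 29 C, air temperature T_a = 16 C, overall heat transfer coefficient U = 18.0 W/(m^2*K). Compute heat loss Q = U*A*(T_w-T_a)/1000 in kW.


Temperature difference dT = 29 - 16 = 13 K
Heat loss (W) = U * A * dT = 18.0 * 1979 * 13 = 463086 W
Convert to kW: 463086 / 1000 = 463.086 kW

463.086 kW


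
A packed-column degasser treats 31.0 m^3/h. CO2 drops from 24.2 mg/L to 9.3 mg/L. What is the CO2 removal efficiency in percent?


CO2_out / CO2_in = 9.3 / 24.2 = 0.38429752
Fraction remaining = 0.38429752
efficiency = (1 - 0.38429752) * 100 = 61.5702 %

61.5702 %


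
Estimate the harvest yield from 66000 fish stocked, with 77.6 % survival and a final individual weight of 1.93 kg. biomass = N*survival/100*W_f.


Survivors = 66000 * 77.6/100 = 51216 fish
Harvest biomass = survivors * W_f = 51216 * 1.93 = 98846.88 kg

98846.88 kg


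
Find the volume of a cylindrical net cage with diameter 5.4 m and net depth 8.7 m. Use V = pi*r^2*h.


r = d/2 = 5.4/2 = 2.7 m
Base area = pi*r^2 = pi*2.7^2 = 22.90221 m^2
Volume = 22.90221 * 8.7 = 199.249 m^3

199.249 m^3


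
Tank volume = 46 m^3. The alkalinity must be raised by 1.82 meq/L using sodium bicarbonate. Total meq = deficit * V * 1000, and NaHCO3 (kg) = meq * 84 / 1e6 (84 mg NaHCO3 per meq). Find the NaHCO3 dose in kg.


Tank volume in L = 46 m^3 * 1000 = 46000 L
Total meq required = 1.82 meq/L * 46000 L = 83720 meq
NaHCO3 mass = 83720 meq * 84 mg/meq / 1e6 = 7.03248 kg

7.03248 kg


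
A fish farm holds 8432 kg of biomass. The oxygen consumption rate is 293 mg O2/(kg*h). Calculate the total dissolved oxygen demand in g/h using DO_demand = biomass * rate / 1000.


Total O2 consumption (mg/h) = 8432 kg * 293 mg/(kg*h) = 2470576 mg/h
Convert to g/h: 2470576 / 1000 = 2470.576 g/h

2470.576 g/h


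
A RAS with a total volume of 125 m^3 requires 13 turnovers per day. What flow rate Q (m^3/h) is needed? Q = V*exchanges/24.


Daily recirculation volume = 125 m^3 * 13 = 1625 m^3/day
Flow rate Q = daily volume / 24 h = 1625 / 24 = 67.7083 m^3/h

67.7083 m^3/h


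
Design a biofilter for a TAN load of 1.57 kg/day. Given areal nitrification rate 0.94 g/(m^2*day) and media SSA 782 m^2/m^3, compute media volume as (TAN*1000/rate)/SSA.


A = 1.57*1000 / 0.94 = 1670.2128 m^2
V = 1670.2128 / 782 = 2.13582

2.13582 m^3


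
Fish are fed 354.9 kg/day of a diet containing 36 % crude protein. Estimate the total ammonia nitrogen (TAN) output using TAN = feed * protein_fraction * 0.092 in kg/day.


Protein in feed = 354.9 * 36/100 = 127.764 kg/day
TAN = protein * 0.092 = 127.764 * 0.092 = 11.754288 kg/day

11.754288 kg/day


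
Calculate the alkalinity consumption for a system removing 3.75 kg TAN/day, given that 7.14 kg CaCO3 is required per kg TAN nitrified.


Alkalinity factor: 7.14 kg CaCO3 consumed per kg TAN nitrified
alk = 3.75 kg TAN * 7.14 = 26.775 kg CaCO3/day

26.775 kg CaCO3/day


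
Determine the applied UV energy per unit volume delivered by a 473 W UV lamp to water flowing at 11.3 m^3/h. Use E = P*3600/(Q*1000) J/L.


Energy delivered per hour = 473 W * 3600 s = 1702800 J/h
Volume treated per hour = 11.3 m^3/h * 1000 = 11300 L/h
dose = 1702800 / 11300 = 150.69 J/L

150.69 J/L


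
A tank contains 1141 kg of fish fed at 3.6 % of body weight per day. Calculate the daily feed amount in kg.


Feeding rate fraction = 3.6% / 100 = 0.036
Daily feed = 1141 kg * 0.036 = 41.076 kg/day

41.076 kg/day


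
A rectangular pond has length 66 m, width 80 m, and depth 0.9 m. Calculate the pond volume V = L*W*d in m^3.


Base area = L * W = 66 * 80 = 5280 m^2
Volume = area * depth = 5280 * 0.9 = 4752 m^3

4752 m^3


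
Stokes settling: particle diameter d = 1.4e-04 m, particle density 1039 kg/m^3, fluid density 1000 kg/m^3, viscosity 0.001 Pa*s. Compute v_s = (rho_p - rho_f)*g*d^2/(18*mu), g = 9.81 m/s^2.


Density difference: rho_p - rho_f = 1039 - 1000 = 39 kg/m^3
d^2 = (1.4e-04)^2 = 1.96e-08 m^2
Numerator = (rho_p - rho_f) * g * d^2 = 39 * 9.81 * 1.96e-08 = 7.498764e-06
Denominator = 18 * mu = 18 * 0.001 = 0.018
v_s = 7.498764e-06 / 0.018 = 4.16598e-04 m/s
Check: Re = rho_f * v_s * d / mu = 1000 * 4.16598e-04 * 1.4e-04 / 0.001 = 0.0583 < 1, so Stokes' law applies.

4.16598e-04 m/s


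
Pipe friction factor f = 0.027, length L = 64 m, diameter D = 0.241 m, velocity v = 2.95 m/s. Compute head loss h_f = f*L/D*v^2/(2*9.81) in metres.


v^2 = 2.95^2 = 8.7025 m^2/s^2
L/D = 64/0.241 = 265.56017
h_f = f*(L/D)*v^2/(2g) = 0.027 * 265.56017 * 8.7025 / 19.62 = 3.18033 m

3.18033 m


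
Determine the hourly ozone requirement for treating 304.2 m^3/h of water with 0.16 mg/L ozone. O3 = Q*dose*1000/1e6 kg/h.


O3 demand (mg/h) = Q * dose * 1000 = 304.2 * 0.16 * 1000 = 48672 mg/h
Convert mg to kg: 48672 / 1e6 = 0.048672 kg/h

0.048672 kg/h


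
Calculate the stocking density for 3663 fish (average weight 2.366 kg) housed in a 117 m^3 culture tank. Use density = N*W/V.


Total biomass = 3663 fish * 2.366 kg = 8666.658 kg
Density = total biomass / volume = 8666.658 / 117 = 74.074 kg/m^3

74.074 kg/m^3


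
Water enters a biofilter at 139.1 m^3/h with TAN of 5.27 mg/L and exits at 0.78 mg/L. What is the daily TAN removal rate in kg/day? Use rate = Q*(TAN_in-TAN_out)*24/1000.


Concentration drop: TAN_in - TAN_out = 5.27 - 0.78 = 4.49 mg/L
Hourly TAN removed = Q * dTAN = 139.1 m^3/h * 4.49 mg/L = 624.559 g/h  (m^3/h * mg/L = g/h)
Daily TAN removed = 624.559 * 24 = 14989.416 g/day
Convert to kg/day: 14989.416 / 1000 = 14.989416 kg/day

14.989416 kg/day


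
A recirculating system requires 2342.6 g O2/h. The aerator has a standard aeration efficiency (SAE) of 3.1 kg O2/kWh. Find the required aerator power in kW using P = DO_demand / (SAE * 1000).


SAE in g O2/kWh = 3.1 * 1000 = 3100 g/kWh
P = DO_demand / SAE_g = 2342.6 / 3100 = 0.755677 kW

0.755677 kW


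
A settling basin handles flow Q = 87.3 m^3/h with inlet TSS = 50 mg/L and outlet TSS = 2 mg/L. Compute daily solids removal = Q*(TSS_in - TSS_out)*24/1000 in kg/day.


Concentration drop: TSS_in - TSS_out = 50 - 2 = 48 mg/L
Hourly solids removed = Q * dTSS = 87.3 m^3/h * 48 mg/L = 4190.4 g/h  (m^3/h * mg/L = g/h)
Daily solids removed = 4190.4 * 24 = 100569.6 g/day
Convert g to kg: 100569.6 / 1000 = 100.5696 kg/day

100.5696 kg/day


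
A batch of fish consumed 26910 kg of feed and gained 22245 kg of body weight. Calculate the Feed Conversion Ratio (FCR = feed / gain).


FCR = feed consumed / weight gained
FCR = 26910 kg / 22245 kg = 1.20971

1.20971


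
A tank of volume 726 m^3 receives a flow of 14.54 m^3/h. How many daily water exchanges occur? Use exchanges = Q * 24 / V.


Daily flow volume = 14.54 m^3/h * 24 h = 348.96 m^3/day
Exchanges = daily flow / tank volume = 348.96 / 726 = 0.480661 exchanges/day

0.480661 exchanges/day


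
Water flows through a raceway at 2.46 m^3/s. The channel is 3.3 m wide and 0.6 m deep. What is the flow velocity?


Cross-sectional area = W * d = 3.3 * 0.6 = 1.98 m^2
Velocity = Q / A = 2.46 / 1.98 = 1.24242 m/s

1.24242 m/s


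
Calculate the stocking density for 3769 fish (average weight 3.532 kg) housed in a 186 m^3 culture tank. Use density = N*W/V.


Total biomass = 3769 fish * 3.532 kg = 13312.108 kg
Density = total biomass / volume = 13312.108 / 186 = 71.5705 kg/m^3

71.5705 kg/m^3


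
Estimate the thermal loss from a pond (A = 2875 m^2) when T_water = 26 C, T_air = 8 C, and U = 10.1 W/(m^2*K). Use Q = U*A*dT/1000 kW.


Temperature difference dT = 26 - 8 = 18 K
Heat loss (W) = U * A * dT = 10.1 * 2875 * 18 = 522675 W
Convert to kW: 522675 / 1000 = 522.675 kW

522.675 kW


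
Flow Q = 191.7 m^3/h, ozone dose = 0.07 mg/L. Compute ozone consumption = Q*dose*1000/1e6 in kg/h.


O3 demand (mg/h) = Q * dose * 1000 = 191.7 * 0.07 * 1000 = 13419 mg/h
Convert mg to kg: 13419 / 1e6 = 0.013419 kg/h

0.013419 kg/h


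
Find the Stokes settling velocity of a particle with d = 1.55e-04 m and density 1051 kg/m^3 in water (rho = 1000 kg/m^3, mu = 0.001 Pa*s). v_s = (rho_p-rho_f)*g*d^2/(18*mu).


Density difference: rho_p - rho_f = 1051 - 1000 = 51 kg/m^3
d^2 = (1.55e-04)^2 = 2.4025e-08 m^2
Numerator = (rho_p - rho_f) * g * d^2 = 51 * 9.81 * 2.4025e-08 = 1.2019948e-05
Denominator = 18 * mu = 18 * 0.001 = 0.018
v_s = 1.2019948e-05 / 0.018 = 6.67775e-04 m/s
Check: Re = rho_f * v_s * d / mu = 1000 * 6.67775e-04 * 1.55e-04 / 0.001 = 0.104 < 1, so Stokes' law applies.

6.67775e-04 m/s


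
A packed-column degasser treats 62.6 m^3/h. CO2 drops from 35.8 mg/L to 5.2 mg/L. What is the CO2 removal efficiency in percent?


CO2_out / CO2_in = 5.2 / 35.8 = 0.1452514
Fraction remaining = 0.1452514
efficiency = (1 - 0.1452514) * 100 = 85.4749 %

85.4749 %


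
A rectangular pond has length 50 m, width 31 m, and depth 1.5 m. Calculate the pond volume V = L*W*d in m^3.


Base area = L * W = 50 * 31 = 1550 m^2
Volume = area * depth = 1550 * 1.5 = 2325 m^3

2325 m^3


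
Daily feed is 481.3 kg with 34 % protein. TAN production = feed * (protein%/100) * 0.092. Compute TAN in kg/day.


Protein in feed = 481.3 * 34/100 = 163.642 kg/day
TAN = protein * 0.092 = 163.642 * 0.092 = 15.055064 kg/day

15.055064 kg/day


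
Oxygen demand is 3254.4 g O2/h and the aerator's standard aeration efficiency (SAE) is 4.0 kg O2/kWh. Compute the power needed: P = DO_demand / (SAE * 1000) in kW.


SAE in g O2/kWh = 4.0 * 1000 = 4000 g/kWh
P = DO_demand / SAE_g = 3254.4 / 4000 = 0.8136 kW

0.8136 kW


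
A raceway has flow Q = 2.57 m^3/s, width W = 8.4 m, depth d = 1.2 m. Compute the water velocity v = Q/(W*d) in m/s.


Cross-sectional area = W * d = 8.4 * 1.2 = 10.08 m^2
Velocity = Q / A = 2.57 / 10.08 = 0.25496 m/s

0.25496 m/s


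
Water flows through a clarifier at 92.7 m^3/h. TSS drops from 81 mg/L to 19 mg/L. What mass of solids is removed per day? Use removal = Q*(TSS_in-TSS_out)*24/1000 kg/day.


Concentration drop: TSS_in - TSS_out = 81 - 19 = 62 mg/L
Hourly solids removed = Q * dTSS = 92.7 m^3/h * 62 mg/L = 5747.4 g/h  (m^3/h * mg/L = g/h)
Daily solids removed = 5747.4 * 24 = 137937.6 g/day
Convert g to kg: 137937.6 / 1000 = 137.9376 kg/day

137.9376 kg/day


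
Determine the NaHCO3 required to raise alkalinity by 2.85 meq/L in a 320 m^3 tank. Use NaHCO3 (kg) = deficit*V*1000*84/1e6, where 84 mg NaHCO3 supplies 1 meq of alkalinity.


Tank volume in L = 320 m^3 * 1000 = 320000 L
Total meq required = 2.85 meq/L * 320000 L = 912000 meq
NaHCO3 mass = 912000 meq * 84 mg/meq / 1e6 = 76.608 kg

76.608 kg


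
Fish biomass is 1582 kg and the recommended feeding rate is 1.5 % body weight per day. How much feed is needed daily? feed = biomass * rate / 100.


Feeding rate fraction = 1.5% / 100 = 0.015
Daily feed = 1582 kg * 0.015 = 23.73 kg/day

23.73 kg/day


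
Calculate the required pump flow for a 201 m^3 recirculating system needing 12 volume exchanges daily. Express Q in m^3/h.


Daily recirculation volume = 201 m^3 * 12 = 2412 m^3/day
Flow rate Q = daily volume / 24 h = 2412 / 24 = 100.5 m^3/h

100.5 m^3/h


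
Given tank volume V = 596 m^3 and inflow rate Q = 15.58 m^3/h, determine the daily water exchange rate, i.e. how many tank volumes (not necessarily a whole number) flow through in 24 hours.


Daily flow volume = 15.58 m^3/h * 24 h = 373.92 m^3/day
Exchanges = daily flow / tank volume = 373.92 / 596 = 0.627383 exchanges/day

0.627383 exchanges/day


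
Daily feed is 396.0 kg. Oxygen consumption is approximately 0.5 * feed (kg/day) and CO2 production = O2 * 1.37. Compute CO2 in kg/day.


O2 = 396.0 * 0.5 = 198
CO2 = 198 * 1.37 = 271.26

271.26 kg/day


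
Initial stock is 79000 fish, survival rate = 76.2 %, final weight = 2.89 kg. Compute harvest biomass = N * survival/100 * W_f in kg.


Survivors = 79000 * 76.2/100 = 60198 fish
Harvest biomass = survivors * W_f = 60198 * 2.89 = 173972.22 kg

173972.22 kg


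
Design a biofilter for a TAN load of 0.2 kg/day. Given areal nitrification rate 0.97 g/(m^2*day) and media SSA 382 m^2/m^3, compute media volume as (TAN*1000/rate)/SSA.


A = 0.2*1000 / 0.97 = 206.18557 m^2
V = 206.18557 / 382 = 0.539753

0.539753 m^3


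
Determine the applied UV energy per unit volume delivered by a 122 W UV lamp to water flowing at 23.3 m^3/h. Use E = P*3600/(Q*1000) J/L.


Energy delivered per hour = 122 W * 3600 s = 439200 J/h
Volume treated per hour = 23.3 m^3/h * 1000 = 23300 L/h
dose = 439200 / 23300 = 18.8498 J/L

18.8498 J/L


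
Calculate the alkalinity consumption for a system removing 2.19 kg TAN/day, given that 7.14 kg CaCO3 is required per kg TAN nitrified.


Alkalinity factor: 7.14 kg CaCO3 consumed per kg TAN nitrified
alk = 2.19 kg TAN * 7.14 = 15.6366 kg CaCO3/day

15.6366 kg CaCO3/day


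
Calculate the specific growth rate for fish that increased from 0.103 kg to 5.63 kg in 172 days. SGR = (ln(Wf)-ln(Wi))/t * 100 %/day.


ln(W_f) = ln(5.63) = 1.7281094
ln(W_i) = ln(0.103) = -2.2730263
ln(W_f) - ln(W_i) = 1.7281094 - -2.2730263 = 4.0011357
SGR = 4.0011357 / 172 * 100 = 2.32624 %/day

2.32624 %/day


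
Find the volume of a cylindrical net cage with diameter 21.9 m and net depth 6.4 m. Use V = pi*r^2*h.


r = d/2 = 21.9/2 = 10.95 m
Base area = pi*r^2 = pi*10.95^2 = 376.68481 m^2
Volume = 376.68481 * 6.4 = 2410.78 m^3

2410.78 m^3


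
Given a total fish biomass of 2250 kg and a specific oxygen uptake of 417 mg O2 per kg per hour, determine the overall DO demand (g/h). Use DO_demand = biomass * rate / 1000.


Total O2 consumption (mg/h) = 2250 kg * 417 mg/(kg*h) = 938250 mg/h
Convert to g/h: 938250 / 1000 = 938.25 g/h

938.25 g/h


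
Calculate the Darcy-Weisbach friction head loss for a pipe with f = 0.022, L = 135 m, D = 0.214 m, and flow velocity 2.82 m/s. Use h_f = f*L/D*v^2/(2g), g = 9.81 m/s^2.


v^2 = 2.82^2 = 7.9524 m^2/s^2
L/D = 135/0.214 = 630.84112
h_f = f*(L/D)*v^2/(2g) = 0.022 * 630.84112 * 7.9524 / 19.62 = 5.62525 m

5.62525 m


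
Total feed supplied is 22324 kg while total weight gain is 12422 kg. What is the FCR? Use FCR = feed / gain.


FCR = feed consumed / weight gained
FCR = 22324 kg / 12422 kg = 1.79713

1.79713


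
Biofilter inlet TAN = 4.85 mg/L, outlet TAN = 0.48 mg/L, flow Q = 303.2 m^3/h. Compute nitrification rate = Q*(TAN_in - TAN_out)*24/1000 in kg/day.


Concentration drop: TAN_in - TAN_out = 4.85 - 0.48 = 4.37 mg/L
Hourly TAN removed = Q * dTAN = 303.2 m^3/h * 4.37 mg/L = 1324.984 g/h  (m^3/h * mg/L = g/h)
Daily TAN removed = 1324.984 * 24 = 31799.616 g/day
Convert to kg/day: 31799.616 / 1000 = 31.799616 kg/day

31.799616 kg/day


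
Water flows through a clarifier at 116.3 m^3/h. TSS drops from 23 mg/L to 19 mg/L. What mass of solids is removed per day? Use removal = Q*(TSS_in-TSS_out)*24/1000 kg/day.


Concentration drop: TSS_in - TSS_out = 23 - 19 = 4 mg/L
Hourly solids removed = Q * dTSS = 116.3 m^3/h * 4 mg/L = 465.2 g/h  (m^3/h * mg/L = g/h)
Daily solids removed = 465.2 * 24 = 11164.8 g/day
Convert g to kg: 11164.8 / 1000 = 11.1648 kg/day

11.1648 kg/day


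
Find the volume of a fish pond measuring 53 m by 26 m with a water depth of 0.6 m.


Base area = L * W = 53 * 26 = 1378 m^2
Volume = area * depth = 1378 * 0.6 = 826.8 m^3

826.8 m^3


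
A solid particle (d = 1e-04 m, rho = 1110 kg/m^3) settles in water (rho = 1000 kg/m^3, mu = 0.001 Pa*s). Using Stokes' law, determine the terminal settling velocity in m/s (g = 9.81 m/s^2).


Density difference: rho_p - rho_f = 1110 - 1000 = 110 kg/m^3
d^2 = (1e-04)^2 = 1e-08 m^2
Numerator = (rho_p - rho_f) * g * d^2 = 110 * 9.81 * 1e-08 = 1.0791e-05
Denominator = 18 * mu = 18 * 0.001 = 0.018
v_s = 1.0791e-05 / 0.018 = 5.995e-04 m/s
Check: Re = rho_f * v_s * d / mu = 1000 * 5.995e-04 * 1e-04 / 0.001 = 0.0599 < 1, so Stokes' law applies.

5.995e-04 m/s


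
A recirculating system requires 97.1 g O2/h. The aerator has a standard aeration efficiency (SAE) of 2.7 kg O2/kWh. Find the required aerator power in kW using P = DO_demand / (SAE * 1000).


SAE in g O2/kWh = 2.7 * 1000 = 2700 g/kWh
P = DO_demand / SAE_g = 97.1 / 2700 = 0.035963 kW

0.035963 kW


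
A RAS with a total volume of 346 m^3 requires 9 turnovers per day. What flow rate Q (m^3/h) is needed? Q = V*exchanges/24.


Daily recirculation volume = 346 m^3 * 9 = 3114 m^3/day
Flow rate Q = daily volume / 24 h = 3114 / 24 = 129.75 m^3/h

129.75 m^3/h


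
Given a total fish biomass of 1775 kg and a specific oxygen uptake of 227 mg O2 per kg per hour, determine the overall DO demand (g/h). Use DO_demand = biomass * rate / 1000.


Total O2 consumption (mg/h) = 1775 kg * 227 mg/(kg*h) = 402925 mg/h
Convert to g/h: 402925 / 1000 = 402.925 g/h

402.925 g/h


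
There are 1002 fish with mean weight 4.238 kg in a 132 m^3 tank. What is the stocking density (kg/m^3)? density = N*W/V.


Total biomass = 1002 fish * 4.238 kg = 4246.476 kg
Density = total biomass / volume = 4246.476 / 132 = 32.1703 kg/m^3

32.1703 kg/m^3


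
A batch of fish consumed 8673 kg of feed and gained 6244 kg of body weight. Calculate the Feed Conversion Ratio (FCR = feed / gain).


FCR = feed consumed / weight gained
FCR = 8673 kg / 6244 kg = 1.38901

1.38901


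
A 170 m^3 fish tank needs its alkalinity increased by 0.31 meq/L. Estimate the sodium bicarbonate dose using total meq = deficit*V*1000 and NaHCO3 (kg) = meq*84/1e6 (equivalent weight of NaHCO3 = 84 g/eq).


Tank volume in L = 170 m^3 * 1000 = 170000 L
Total meq required = 0.31 meq/L * 170000 L = 52700 meq
NaHCO3 mass = 52700 meq * 84 mg/meq / 1e6 = 4.4268 kg

4.4268 kg


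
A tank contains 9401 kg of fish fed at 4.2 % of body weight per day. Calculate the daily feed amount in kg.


Feeding rate fraction = 4.2% / 100 = 0.042
Daily feed = 9401 kg * 0.042 = 394.842 kg/day

394.842 kg/day


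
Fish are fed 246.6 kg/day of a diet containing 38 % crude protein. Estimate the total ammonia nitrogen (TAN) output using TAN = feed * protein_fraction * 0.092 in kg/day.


Protein in feed = 246.6 * 38/100 = 93.708 kg/day
TAN = protein * 0.092 = 93.708 * 0.092 = 8.621136 kg/day

8.621136 kg/day


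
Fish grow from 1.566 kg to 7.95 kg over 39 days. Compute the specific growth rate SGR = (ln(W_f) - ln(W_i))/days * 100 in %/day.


ln(W_f) = ln(7.95) = 2.0731719
ln(W_i) = ln(1.566) = 0.4485246
ln(W_f) - ln(W_i) = 2.0731719 - 0.4485246 = 1.6246473
SGR = 1.6246473 / 39 * 100 = 4.16576 %/day

4.16576 %/day


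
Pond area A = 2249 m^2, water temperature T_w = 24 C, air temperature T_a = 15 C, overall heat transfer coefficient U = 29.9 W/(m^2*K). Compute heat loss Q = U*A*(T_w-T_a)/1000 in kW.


Temperature difference dT = 24 - 15 = 9 K
Heat loss (W) = U * A * dT = 29.9 * 2249 * 9 = 605205.9 W
Convert to kW: 605205.9 / 1000 = 605.2059 kW

605.2059 kW


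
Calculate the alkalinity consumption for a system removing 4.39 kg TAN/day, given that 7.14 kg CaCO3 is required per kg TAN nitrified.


Alkalinity factor: 7.14 kg CaCO3 consumed per kg TAN nitrified
alk = 4.39 kg TAN * 7.14 = 31.3446 kg CaCO3/day

31.3446 kg CaCO3/day


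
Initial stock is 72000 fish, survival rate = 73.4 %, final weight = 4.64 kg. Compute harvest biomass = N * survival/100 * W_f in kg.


Survivors = 72000 * 73.4/100 = 52848 fish
Harvest biomass = survivors * W_f = 52848 * 4.64 = 245214.72 kg

245214.72 kg


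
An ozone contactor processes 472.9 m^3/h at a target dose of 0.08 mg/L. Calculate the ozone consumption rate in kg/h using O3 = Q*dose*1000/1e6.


O3 demand (mg/h) = Q * dose * 1000 = 472.9 * 0.08 * 1000 = 37832 mg/h
Convert mg to kg: 37832 / 1e6 = 0.037832 kg/h

0.037832 kg/h


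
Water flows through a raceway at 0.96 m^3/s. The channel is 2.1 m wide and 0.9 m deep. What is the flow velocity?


Cross-sectional area = W * d = 2.1 * 0.9 = 1.89 m^2
Velocity = Q / A = 0.96 / 1.89 = 0.507937 m/s

0.507937 m/s


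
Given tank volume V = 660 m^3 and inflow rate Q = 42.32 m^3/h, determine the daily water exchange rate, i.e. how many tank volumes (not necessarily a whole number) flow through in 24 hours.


Daily flow volume = 42.32 m^3/h * 24 h = 1015.68 m^3/day
Exchanges = daily flow / tank volume = 1015.68 / 660 = 1.53891 exchanges/day

1.53891 exchanges/day


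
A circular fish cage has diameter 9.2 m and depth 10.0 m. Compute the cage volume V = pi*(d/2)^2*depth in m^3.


r = d/2 = 9.2/2 = 4.6 m
Base area = pi*r^2 = pi*4.6^2 = 66.476101 m^2
Volume = 66.476101 * 10.0 = 664.761 m^3

664.761 m^3


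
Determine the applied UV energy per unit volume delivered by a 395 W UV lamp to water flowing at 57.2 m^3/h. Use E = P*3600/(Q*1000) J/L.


Energy delivered per hour = 395 W * 3600 s = 1422000 J/h
Volume treated per hour = 57.2 m^3/h * 1000 = 57200 L/h
dose = 1422000 / 57200 = 24.8601 J/L

24.8601 J/L


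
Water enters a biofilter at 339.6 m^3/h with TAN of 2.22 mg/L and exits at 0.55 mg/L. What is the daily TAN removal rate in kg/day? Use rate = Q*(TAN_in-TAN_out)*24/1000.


Concentration drop: TAN_in - TAN_out = 2.22 - 0.55 = 1.67 mg/L
Hourly TAN removed = Q * dTAN = 339.6 m^3/h * 1.67 mg/L = 567.132 g/h  (m^3/h * mg/L = g/h)
Daily TAN removed = 567.132 * 24 = 13611.168 g/day
Convert to kg/day: 13611.168 / 1000 = 13.611168 kg/day

13.611168 kg/day


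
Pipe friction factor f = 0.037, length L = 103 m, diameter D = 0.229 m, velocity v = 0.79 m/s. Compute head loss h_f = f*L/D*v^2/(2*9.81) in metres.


v^2 = 0.79^2 = 0.6241 m^2/s^2
L/D = 103/0.229 = 449.78166
h_f = f*(L/D)*v^2/(2g) = 0.037 * 449.78166 * 0.6241 / 19.62 = 0.529369 m

0.529369 m


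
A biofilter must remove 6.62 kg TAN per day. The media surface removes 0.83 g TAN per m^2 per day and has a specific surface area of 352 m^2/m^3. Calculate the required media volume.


A = 6.62*1000 / 0.83 = 7975.9036 m^2
V = 7975.9036 / 352 = 22.6588

22.6588 m^3


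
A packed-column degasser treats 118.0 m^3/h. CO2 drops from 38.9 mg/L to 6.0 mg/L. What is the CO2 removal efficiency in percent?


CO2_out / CO2_in = 6.0 / 38.9 = 0.15424165
Fraction remaining = 0.15424165
efficiency = (1 - 0.15424165) * 100 = 84.5758 %

84.5758 %


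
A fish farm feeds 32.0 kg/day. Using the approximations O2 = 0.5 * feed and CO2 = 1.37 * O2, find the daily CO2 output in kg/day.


O2 = 32.0 * 0.5 = 16
CO2 = 16 * 1.37 = 21.92

21.92 kg/day


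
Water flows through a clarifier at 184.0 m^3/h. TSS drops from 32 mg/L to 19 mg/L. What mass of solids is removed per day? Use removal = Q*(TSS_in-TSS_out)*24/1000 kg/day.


Concentration drop: TSS_in - TSS_out = 32 - 19 = 13 mg/L
Hourly solids removed = Q * dTSS = 184.0 m^3/h * 13 mg/L = 2392 g/h  (m^3/h * mg/L = g/h)
Daily solids removed = 2392 * 24 = 57408 g/day
Convert g to kg: 57408 / 1000 = 57.408 kg/day

57.408 kg/day


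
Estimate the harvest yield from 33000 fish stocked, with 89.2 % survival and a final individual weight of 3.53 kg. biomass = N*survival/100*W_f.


Survivors = 33000 * 89.2/100 = 29436 fish
Harvest biomass = survivors * W_f = 29436 * 3.53 = 103909.08 kg

103909.08 kg


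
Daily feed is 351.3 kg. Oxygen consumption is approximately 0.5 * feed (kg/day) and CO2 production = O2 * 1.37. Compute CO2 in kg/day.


O2 = 351.3 * 0.5 = 175.65
CO2 = 175.65 * 1.37 = 240.6405

240.6405 kg/day


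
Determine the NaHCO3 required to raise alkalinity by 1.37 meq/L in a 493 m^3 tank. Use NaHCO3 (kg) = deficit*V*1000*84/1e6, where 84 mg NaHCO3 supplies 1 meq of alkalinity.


Tank volume in L = 493 m^3 * 1000 = 493000 L
Total meq required = 1.37 meq/L * 493000 L = 675410 meq
NaHCO3 mass = 675410 meq * 84 mg/meq / 1e6 = 56.7344 kg

56.7344 kg


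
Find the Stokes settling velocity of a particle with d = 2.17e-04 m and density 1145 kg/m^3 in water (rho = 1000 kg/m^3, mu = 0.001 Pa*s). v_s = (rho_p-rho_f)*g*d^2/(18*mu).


Density difference: rho_p - rho_f = 1145 - 1000 = 145 kg/m^3
d^2 = (2.17e-04)^2 = 4.7089e-08 m^2
Numerator = (rho_p - rho_f) * g * d^2 = 145 * 9.81 * 4.7089e-08 = 6.6981748e-05
Denominator = 18 * mu = 18 * 0.001 = 0.018
v_s = 6.6981748e-05 / 0.018 = 0.00372121 m/s
Check: Re = rho_f * v_s * d / mu = 1000 * 0.00372121 * 2.17e-04 / 0.001 = 0.808 < 1, so Stokes' law applies.

0.00372121 m/s


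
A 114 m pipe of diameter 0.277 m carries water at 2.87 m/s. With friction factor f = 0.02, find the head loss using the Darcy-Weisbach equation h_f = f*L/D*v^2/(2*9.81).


v^2 = 2.87^2 = 8.2369 m^2/s^2
L/D = 114/0.277 = 411.55235
h_f = f*(L/D)*v^2/(2g) = 0.02 * 411.55235 * 8.2369 / 19.62 = 3.45557 m

3.45557 m


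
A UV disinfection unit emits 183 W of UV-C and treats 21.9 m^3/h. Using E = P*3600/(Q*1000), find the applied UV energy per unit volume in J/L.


Energy delivered per hour = 183 W * 3600 s = 658800 J/h
Volume treated per hour = 21.9 m^3/h * 1000 = 21900 L/h
dose = 658800 / 21900 = 30.0822 J/L

30.0822 J/L


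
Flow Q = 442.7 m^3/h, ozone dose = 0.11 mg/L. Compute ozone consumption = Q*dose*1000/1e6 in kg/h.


O3 demand (mg/h) = Q * dose * 1000 = 442.7 * 0.11 * 1000 = 48697 mg/h
Convert mg to kg: 48697 / 1e6 = 0.048697 kg/h

0.048697 kg/h


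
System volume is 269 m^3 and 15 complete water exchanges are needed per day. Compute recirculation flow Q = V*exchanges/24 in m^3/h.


Daily recirculation volume = 269 m^3 * 15 = 4035 m^3/day
Flow rate Q = daily volume / 24 h = 4035 / 24 = 168.125 m^3/h

168.125 m^3/h


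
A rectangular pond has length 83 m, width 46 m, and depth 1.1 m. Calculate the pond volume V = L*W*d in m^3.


Base area = L * W = 83 * 46 = 3818 m^2
Volume = area * depth = 3818 * 1.1 = 4199.8 m^3

4199.8 m^3


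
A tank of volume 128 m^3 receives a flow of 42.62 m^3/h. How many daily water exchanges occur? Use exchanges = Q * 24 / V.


Daily flow volume = 42.62 m^3/h * 24 h = 1022.88 m^3/day
Exchanges = daily flow / tank volume = 1022.88 / 128 = 7.99125 exchanges/day

7.99125 exchanges/day


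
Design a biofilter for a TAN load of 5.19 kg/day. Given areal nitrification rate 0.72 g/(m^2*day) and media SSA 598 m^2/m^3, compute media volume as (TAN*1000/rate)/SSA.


A = 5.19*1000 / 0.72 = 7208.3333 m^2
V = 7208.3333 / 598 = 12.0541

12.0541 m^3


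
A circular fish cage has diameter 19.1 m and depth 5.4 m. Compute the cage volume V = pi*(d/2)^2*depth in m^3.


r = d/2 = 19.1/2 = 9.55 m
Base area = pi*r^2 = pi*9.55^2 = 286.5211 m^2
Volume = 286.5211 * 5.4 = 1547.21 m^3

1547.21 m^3


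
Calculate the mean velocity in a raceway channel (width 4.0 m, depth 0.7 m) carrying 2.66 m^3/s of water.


Cross-sectional area = W * d = 4.0 * 0.7 = 2.8 m^2
Velocity = Q / A = 2.66 / 2.8 = 0.95 m/s

0.95 m/s


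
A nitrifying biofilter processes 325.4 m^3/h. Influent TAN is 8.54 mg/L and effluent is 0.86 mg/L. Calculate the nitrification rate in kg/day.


Concentration drop: TAN_in - TAN_out = 8.54 - 0.86 = 7.68 mg/L
Hourly TAN removed = Q * dTAN = 325.4 m^3/h * 7.68 mg/L = 2499.072 g/h  (m^3/h * mg/L = g/h)
Daily TAN removed = 2499.072 * 24 = 59977.728 g/day
Convert to kg/day: 59977.728 / 1000 = 59.977728 kg/day

59.977728 kg/day


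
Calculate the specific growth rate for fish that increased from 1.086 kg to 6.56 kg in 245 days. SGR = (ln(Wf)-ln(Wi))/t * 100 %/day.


ln(W_f) = ln(6.56) = 1.8809906
ln(W_i) = ln(1.086) = 0.082501222
ln(W_f) - ln(W_i) = 1.8809906 - 0.082501222 = 1.7984894
SGR = 1.7984894 / 245 * 100 = 0.734077 %/day

0.734077 %/day


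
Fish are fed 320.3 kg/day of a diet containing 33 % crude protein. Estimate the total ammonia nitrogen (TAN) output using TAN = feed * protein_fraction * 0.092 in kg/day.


Protein in feed = 320.3 * 33/100 = 105.699 kg/day
TAN = protein * 0.092 = 105.699 * 0.092 = 9.724308 kg/day

9.724308 kg/day


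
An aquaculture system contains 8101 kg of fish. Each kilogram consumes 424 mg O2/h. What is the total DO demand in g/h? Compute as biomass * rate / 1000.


Total O2 consumption (mg/h) = 8101 kg * 424 mg/(kg*h) = 3434824 mg/h
Convert to g/h: 3434824 / 1000 = 3434.824 g/h

3434.824 g/h


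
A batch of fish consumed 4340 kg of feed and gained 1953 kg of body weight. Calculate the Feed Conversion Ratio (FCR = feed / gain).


FCR = feed consumed / weight gained
FCR = 4340 kg / 1953 kg = 2.22222

2.22222


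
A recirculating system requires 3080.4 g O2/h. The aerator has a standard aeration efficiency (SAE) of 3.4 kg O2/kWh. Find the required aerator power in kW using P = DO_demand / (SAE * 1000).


SAE in g O2/kWh = 3.4 * 1000 = 3400 g/kWh
P = DO_demand / SAE_g = 3080.4 / 3400 = 0.906 kW

0.906 kW


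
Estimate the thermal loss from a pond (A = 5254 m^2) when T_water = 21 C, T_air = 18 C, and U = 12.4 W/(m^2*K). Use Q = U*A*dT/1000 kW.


Temperature difference dT = 21 - 18 = 3 K
Heat loss (W) = U * A * dT = 12.4 * 5254 * 3 = 195448.8 W
Convert to kW: 195448.8 / 1000 = 195.4488 kW

195.4488 kW


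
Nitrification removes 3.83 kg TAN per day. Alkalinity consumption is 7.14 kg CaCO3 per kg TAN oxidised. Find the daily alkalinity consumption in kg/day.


Alkalinity factor: 7.14 kg CaCO3 consumed per kg TAN nitrified
alk = 3.83 kg TAN * 7.14 = 27.3462 kg CaCO3/day

27.3462 kg CaCO3/day


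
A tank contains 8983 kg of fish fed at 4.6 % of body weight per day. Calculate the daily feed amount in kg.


Feeding rate fraction = 4.6% / 100 = 0.046
Daily feed = 8983 kg * 0.046 = 413.218 kg/day

413.218 kg/day


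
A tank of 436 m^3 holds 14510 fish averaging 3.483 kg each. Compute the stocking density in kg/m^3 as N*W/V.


Total biomass = 14510 fish * 3.483 kg = 50538.33 kg
Density = total biomass / volume = 50538.33 / 436 = 115.914 kg/m^3

115.914 kg/m^3


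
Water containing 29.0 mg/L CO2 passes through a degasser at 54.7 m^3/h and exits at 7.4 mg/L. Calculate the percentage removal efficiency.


CO2_out / CO2_in = 7.4 / 29.0 = 0.25517241
Fraction remaining = 0.25517241
efficiency = (1 - 0.25517241) * 100 = 74.4828 %

74.4828 %


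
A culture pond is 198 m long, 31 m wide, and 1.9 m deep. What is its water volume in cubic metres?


Base area = L * W = 198 * 31 = 6138 m^2
Volume = area * depth = 6138 * 1.9 = 11662.2 m^3

11662.2 m^3


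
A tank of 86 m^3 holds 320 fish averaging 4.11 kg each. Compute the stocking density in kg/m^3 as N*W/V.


Total biomass = 320 fish * 4.11 kg = 1315.2 kg
Density = total biomass / volume = 1315.2 / 86 = 15.293 kg/m^3

15.293 kg/m^3


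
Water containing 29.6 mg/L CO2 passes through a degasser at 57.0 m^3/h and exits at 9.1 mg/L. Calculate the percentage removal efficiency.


CO2_out / CO2_in = 9.1 / 29.6 = 0.30743243
Fraction remaining = 0.30743243
efficiency = (1 - 0.30743243) * 100 = 69.2568 %

69.2568 %


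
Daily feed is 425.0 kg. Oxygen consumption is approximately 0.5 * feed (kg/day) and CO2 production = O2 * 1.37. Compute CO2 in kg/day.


O2 = 425.0 * 0.5 = 212.5
CO2 = 212.5 * 1.37 = 291.125

291.125 kg/day


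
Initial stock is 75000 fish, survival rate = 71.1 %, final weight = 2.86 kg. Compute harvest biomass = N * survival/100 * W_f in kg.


Survivors = 75000 * 71.1/100 = 53325 fish
Harvest biomass = survivors * W_f = 53325 * 2.86 = 152509.5 kg

152509.5 kg


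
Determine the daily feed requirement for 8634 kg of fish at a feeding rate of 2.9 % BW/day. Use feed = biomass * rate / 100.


Feeding rate fraction = 2.9% / 100 = 0.029
Daily feed = 8634 kg * 0.029 = 250.386 kg/day

250.386 kg/day


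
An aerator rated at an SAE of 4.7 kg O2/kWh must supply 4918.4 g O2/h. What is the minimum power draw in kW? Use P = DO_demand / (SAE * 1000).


SAE in g O2/kWh = 4.7 * 1000 = 4700 g/kWh
P = DO_demand / SAE_g = 4918.4 / 4700 = 1.04647 kW

1.04647 kW


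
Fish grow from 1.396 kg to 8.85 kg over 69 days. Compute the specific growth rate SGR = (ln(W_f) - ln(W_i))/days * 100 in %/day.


ln(W_f) = ln(8.85) = 2.1804175
ln(W_i) = ln(1.396) = 0.333611
ln(W_f) - ln(W_i) = 2.1804175 - 0.333611 = 1.8468065
SGR = 1.8468065 / 69 * 100 = 2.67653 %/day

2.67653 %/day
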